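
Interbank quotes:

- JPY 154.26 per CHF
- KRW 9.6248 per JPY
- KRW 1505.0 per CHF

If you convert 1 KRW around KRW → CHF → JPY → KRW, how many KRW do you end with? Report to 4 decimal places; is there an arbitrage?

Around KRW → CHF → JPY → KRW: 1 ÷ 1505.0 × 154.26 × 9.6248 = 0.986526
Product < 1; profitable direction is KRW → JPY → CHF → KRW.

0.9865 (arbitrage exists)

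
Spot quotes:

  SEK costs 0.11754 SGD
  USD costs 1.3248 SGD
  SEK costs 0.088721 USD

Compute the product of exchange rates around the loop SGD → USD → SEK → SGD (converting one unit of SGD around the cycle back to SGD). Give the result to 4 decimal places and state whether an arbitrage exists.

1.0000 (no arbitrage)

Around SGD → USD → SEK → SGD: 1 ÷ 1.3248 ÷ 0.088721 × 0.11754 = 1.000021
Product ≈ 1 (deviation 0.002%, within rounding noise).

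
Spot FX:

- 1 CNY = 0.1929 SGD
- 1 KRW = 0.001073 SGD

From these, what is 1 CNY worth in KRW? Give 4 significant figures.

1 CNY × 0.1929 = 0.1929 SGD
0.1929 SGD ÷ 0.001073 = 179.776 KRW

CNY/KRW = 179.8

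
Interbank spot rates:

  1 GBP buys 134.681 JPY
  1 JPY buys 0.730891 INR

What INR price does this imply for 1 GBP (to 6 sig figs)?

GBP/INR = 98.4371

1 GBP × 134.681 = 134.681 JPY
134.681 JPY × 0.730891 = 98.4371 INR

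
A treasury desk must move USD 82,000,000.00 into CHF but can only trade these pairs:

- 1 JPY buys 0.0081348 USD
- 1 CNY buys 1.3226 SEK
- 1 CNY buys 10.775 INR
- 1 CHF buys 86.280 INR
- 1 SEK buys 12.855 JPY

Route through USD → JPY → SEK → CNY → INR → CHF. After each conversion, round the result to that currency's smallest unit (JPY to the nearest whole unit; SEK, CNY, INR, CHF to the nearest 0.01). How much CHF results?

CHF 74,041,211.36

USD 82,000,000.00 ÷ 0.0081348 = JPY 10,080,149,481
JPY 10,080,149,481 ÷ 12.855 = SEK 784,142,316.69
SEK 784,142,316.69 ÷ 1.3226 = CNY 592,879,416.82
CNY 592,879,416.82 × 10.775 = INR 6,388,275,716.24
INR 6,388,275,716.24 ÷ 86.280 = CHF 74,041,211.36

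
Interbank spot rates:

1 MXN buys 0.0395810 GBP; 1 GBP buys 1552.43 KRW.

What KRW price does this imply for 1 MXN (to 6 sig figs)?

MXN/KRW = 61.4467

1 MXN × 0.0395810 = 0.039581 GBP
0.039581 GBP × 1552.43 = 61.4467 KRW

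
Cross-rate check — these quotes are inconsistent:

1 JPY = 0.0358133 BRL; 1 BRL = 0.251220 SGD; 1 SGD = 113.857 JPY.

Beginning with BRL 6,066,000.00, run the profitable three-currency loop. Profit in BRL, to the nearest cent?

Profitable loop is BRL → SGD → JPY → BRL:
BRL 6,066,000.00 × 0.251220 = SGD 1,523,900.52
SGD 1,523,900.52 × 113.857 = JPY 173,506,742
JPY 173,506,742 × 0.0358133 = BRL 6,213,848.99
Profit = BRL 6,213,848.99 − BRL 6,066,000.00

Profit: BRL 147,848.99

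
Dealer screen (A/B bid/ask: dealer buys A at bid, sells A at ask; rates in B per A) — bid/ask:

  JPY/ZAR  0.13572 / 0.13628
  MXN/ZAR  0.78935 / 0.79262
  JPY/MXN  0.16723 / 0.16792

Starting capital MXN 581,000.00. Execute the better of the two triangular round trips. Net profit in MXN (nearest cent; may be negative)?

Best loop MXN → JPY → ZAR → MXN:
MXN 581,000.00 ÷ 0.16792 (buy JPY at ask) = JPY 3,459,981
JPY 3,459,981 × 0.13572 (sell JPY at bid) = ZAR 469,588.61
ZAR 469,588.61 ÷ 0.79262 (buy MXN at ask) = MXN 592,451.13

Net profit: MXN 11,451.13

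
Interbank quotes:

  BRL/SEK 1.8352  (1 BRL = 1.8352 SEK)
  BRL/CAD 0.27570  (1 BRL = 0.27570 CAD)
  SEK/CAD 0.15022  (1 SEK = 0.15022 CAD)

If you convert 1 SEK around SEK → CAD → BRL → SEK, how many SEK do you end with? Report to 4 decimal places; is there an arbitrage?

0.9999 (no arbitrage)

Around SEK → CAD → BRL → SEK: 1 × 0.15022 ÷ 0.27570 × 1.8352 = 0.999941
Product ≈ 1 (deviation 0.006%, within rounding noise).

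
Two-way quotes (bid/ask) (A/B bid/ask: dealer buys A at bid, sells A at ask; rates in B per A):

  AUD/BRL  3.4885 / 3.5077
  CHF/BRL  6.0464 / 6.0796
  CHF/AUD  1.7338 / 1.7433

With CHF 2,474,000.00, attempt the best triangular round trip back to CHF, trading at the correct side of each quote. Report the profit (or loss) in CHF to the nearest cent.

Net result: CHF -12,712.11 (no profitable arbitrage after spreads)

Best loop CHF → AUD → BRL → CHF:
CHF 2,474,000.00 × 1.7338 (sell CHF at bid) = AUD 4,289,421.20
AUD 4,289,421.20 × 3.4885 (sell AUD at bid) = BRL 14,963,645.86
BRL 14,963,645.86 ÷ 6.0796 (buy CHF at ask) = CHF 2,461,287.89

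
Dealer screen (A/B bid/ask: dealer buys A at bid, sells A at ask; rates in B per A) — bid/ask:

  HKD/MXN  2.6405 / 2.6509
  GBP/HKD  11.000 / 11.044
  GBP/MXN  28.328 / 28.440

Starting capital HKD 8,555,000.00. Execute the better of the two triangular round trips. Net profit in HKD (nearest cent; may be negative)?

Net profit: HKD 182,139.68

Best loop HKD → MXN → GBP → HKD:
HKD 8,555,000.00 × 2.6405 (sell HKD at bid) = MXN 22,589,477.50
MXN 22,589,477.50 ÷ 28.440 (buy GBP at ask) = GBP 794,285.43
GBP 794,285.43 × 11.000 (sell GBP at bid) = HKD 8,737,139.68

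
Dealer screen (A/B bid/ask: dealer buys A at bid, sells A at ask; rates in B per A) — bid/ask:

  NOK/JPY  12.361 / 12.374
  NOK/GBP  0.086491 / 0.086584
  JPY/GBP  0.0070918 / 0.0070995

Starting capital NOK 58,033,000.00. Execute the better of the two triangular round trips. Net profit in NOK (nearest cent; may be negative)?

Best loop NOK → JPY → GBP → NOK:
NOK 58,033,000.00 × 12.361 (sell NOK at bid) = JPY 717,345,913
JPY 717,345,913 × 0.0070918 (sell JPY at bid) = GBP 5,087,273.75
GBP 5,087,273.75 ÷ 0.086584 (buy NOK at ask) = NOK 58,755,356.02

Net profit: NOK 722,356.02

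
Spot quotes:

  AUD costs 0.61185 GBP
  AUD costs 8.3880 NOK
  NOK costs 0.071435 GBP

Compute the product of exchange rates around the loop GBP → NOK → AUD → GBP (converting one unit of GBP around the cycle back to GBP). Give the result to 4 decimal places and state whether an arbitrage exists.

1.0211 (arbitrage exists)

Around GBP → NOK → AUD → GBP: 1 ÷ 0.071435 ÷ 8.3880 × 0.61185 = 1.021117
Product > 1; profitable direction is GBP → NOK → AUD → GBP.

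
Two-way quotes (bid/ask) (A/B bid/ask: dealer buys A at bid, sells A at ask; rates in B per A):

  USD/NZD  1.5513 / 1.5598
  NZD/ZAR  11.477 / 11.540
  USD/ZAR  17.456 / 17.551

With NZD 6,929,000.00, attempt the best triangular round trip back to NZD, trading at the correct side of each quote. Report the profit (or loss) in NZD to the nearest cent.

Best loop NZD → ZAR → USD → NZD:
NZD 6,929,000.00 × 11.477 (sell NZD at bid) = ZAR 79,524,133.00
ZAR 79,524,133.00 ÷ 17.551 (buy USD at ask) = USD 4,531,031.45
USD 4,531,031.45 × 1.5513 (sell USD at bid) = NZD 7,028,989.09

Net profit: NZD 99,989.09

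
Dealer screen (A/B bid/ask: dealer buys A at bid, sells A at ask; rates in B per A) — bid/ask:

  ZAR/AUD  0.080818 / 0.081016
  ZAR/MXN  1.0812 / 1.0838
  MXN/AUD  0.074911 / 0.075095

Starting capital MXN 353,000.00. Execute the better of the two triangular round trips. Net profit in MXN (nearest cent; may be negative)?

Net result: MXN -96.85 (no profitable arbitrage after spreads)

Best loop MXN → AUD → ZAR → MXN:
MXN 353,000.00 × 0.074911 (sell MXN at bid) = AUD 26,443.58
AUD 26,443.58 ÷ 0.081016 (buy ZAR at ask) = ZAR 326,399.51
ZAR 326,399.51 × 1.0812 (sell ZAR at bid) = MXN 352,903.15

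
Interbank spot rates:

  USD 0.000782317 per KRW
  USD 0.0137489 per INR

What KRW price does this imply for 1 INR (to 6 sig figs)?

INR/KRW = 17.5746

1 INR × 0.0137489 = 0.0137489 USD
0.0137489 USD ÷ 0.000782317 = 17.5746 KRW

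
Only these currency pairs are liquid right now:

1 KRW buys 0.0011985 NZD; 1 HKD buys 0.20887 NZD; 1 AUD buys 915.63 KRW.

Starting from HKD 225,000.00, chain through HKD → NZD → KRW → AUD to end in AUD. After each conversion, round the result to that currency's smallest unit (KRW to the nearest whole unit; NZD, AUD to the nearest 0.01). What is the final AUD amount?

AUD 42,825.31

HKD 225,000.00 × 0.20887 = NZD 46,995.75
NZD 46,995.75 ÷ 0.0011985 = KRW 39,212,140
KRW 39,212,140 ÷ 915.63 = AUD 42,825.31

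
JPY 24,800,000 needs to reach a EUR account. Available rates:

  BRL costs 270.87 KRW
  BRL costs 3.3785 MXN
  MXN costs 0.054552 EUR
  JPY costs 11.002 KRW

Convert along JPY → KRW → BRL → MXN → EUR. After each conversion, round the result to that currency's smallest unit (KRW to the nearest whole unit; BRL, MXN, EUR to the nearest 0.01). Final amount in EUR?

JPY 24,800,000 × 11.002 = KRW 272,849,600
KRW 272,849,600 ÷ 270.87 = BRL 1,007,308.30
BRL 1,007,308.30 × 3.3785 = MXN 3,403,191.09
MXN 3,403,191.09 × 0.054552 = EUR 185,650.88

EUR 185,650.88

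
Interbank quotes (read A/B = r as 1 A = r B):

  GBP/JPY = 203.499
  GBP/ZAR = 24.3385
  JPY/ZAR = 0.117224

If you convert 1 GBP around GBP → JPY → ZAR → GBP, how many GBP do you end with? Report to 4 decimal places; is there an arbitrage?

0.9801 (arbitrage exists)

Around GBP → JPY → ZAR → GBP: 1 × 203.499 × 0.117224 ÷ 24.3385 = 0.980133
Product < 1; profitable direction is GBP → ZAR → JPY → GBP.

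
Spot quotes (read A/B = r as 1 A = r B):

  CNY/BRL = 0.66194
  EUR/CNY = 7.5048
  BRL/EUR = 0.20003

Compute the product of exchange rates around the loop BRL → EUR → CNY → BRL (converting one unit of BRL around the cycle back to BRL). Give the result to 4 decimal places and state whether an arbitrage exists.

0.9937 (arbitrage exists)

Around BRL → EUR → CNY → BRL: 1 × 0.20003 × 7.5048 × 0.66194 = 0.993694
Product < 1; profitable direction is BRL → CNY → EUR → BRL.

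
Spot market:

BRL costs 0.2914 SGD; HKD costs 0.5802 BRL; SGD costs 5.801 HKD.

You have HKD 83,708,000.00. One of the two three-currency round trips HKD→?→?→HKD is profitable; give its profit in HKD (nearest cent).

Profitable loop is HKD → SGD → BRL → HKD:
HKD 83,708,000.00 ÷ 5.801 = SGD 14,429,925.87
SGD 14,429,925.87 ÷ 0.2914 = BRL 49,519,306.37
BRL 49,519,306.37 ÷ 0.5802 = HKD 85,348,683.84
Profit = HKD 85,348,683.84 − HKD 83,708,000.00

Profit: HKD 1,640,683.84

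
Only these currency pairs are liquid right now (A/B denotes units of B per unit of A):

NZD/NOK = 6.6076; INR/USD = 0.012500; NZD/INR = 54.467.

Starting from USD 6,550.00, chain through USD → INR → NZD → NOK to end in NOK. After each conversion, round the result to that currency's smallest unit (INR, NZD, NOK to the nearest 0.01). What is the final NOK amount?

NOK 63,568.42

USD 6,550.00 ÷ 0.012500 = INR 524,000.00
INR 524,000.00 ÷ 54.467 = NZD 9,620.50
NZD 9,620.50 × 6.6076 = NOK 63,568.42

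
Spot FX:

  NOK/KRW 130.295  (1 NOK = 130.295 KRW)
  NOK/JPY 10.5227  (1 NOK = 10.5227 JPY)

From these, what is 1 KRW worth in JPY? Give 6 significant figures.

1 KRW ÷ 130.295 = 0.00767489 NOK
0.00767489 NOK × 10.5227 = 0.0807606 JPY

KRW/JPY = 0.0807606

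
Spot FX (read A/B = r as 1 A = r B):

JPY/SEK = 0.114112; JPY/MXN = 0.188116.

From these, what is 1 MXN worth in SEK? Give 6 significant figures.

MXN/SEK = 0.606604

1 MXN ÷ 0.188116 = 5.31587 JPY
5.31587 JPY × 0.114112 = 0.606604 SEK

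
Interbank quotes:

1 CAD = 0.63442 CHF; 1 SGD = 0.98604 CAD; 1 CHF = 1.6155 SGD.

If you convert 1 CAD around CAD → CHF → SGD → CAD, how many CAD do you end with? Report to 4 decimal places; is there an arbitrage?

1.0106 (arbitrage exists)

Around CAD → CHF → SGD → CAD: 1 × 0.63442 × 1.6155 × 0.98604 = 1.010598
Product > 1; profitable direction is CAD → CHF → SGD → CAD.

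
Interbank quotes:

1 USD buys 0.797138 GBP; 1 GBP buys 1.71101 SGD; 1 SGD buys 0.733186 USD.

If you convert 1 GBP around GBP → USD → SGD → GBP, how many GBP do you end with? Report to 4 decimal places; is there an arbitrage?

1.0000 (no arbitrage)

Around GBP → USD → SGD → GBP: 1 ÷ 0.797138 ÷ 0.733186 ÷ 1.71101 = 0.999999
Product ≈ 1 (deviation 0.000%, within rounding noise).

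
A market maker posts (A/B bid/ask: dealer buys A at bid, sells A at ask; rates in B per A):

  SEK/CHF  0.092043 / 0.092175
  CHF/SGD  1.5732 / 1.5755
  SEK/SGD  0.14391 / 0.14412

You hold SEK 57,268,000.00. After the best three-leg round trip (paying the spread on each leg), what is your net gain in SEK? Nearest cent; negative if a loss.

Net profit: SEK 271,020.69

Best loop SEK → CHF → SGD → SEK:
SEK 57,268,000.00 × 0.092043 (sell SEK at bid) = CHF 5,271,118.52
CHF 5,271,118.52 × 1.5732 (sell CHF at bid) = SGD 8,292,523.66
SGD 8,292,523.66 ÷ 0.14412 (buy SEK at ask) = SEK 57,539,020.69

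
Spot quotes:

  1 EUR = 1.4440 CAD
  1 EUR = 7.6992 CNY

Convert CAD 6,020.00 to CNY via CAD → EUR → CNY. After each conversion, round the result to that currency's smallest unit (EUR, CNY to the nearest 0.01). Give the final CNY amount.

CNY 32,097.81

CAD 6,020.00 ÷ 1.4440 = EUR 4,168.98
EUR 4,168.98 × 7.6992 = CNY 32,097.81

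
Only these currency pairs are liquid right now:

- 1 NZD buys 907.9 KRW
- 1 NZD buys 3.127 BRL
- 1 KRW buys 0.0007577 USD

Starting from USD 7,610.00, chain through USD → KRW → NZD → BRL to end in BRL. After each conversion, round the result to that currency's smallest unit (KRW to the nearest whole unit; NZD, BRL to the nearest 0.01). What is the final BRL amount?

USD 7,610.00 ÷ 0.0007577 = KRW 10,043,553
KRW 10,043,553 ÷ 907.9 = NZD 11,062.40
NZD 11,062.40 × 3.127 = BRL 34,592.12

BRL 34,592.12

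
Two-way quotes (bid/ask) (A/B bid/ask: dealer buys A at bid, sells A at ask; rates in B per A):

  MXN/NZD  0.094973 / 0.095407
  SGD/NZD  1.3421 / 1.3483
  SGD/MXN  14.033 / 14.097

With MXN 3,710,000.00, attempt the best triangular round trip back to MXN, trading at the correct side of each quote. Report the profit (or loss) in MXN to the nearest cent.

Net result: MXN -7,868.45 (no profitable arbitrage after spreads)

Best loop MXN → SGD → NZD → MXN:
MXN 3,710,000.00 ÷ 14.097 (buy SGD at ask) = SGD 263,176.56
SGD 263,176.56 × 1.3421 (sell SGD at bid) = NZD 353,209.26
NZD 353,209.26 ÷ 0.095407 (buy MXN at ask) = MXN 3,702,131.55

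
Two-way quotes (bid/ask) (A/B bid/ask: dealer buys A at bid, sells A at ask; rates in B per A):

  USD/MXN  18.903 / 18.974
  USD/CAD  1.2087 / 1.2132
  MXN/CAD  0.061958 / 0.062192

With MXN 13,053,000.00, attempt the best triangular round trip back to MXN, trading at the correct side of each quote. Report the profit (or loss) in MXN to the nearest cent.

Best loop MXN → USD → CAD → MXN:
MXN 13,053,000.00 ÷ 18.974 (buy USD at ask) = USD 687,941.39
USD 687,941.39 × 1.2087 (sell USD at bid) = CAD 831,514.76
CAD 831,514.76 ÷ 0.062192 (buy MXN at ask) = MXN 13,370,124.17

Net profit: MXN 317,124.17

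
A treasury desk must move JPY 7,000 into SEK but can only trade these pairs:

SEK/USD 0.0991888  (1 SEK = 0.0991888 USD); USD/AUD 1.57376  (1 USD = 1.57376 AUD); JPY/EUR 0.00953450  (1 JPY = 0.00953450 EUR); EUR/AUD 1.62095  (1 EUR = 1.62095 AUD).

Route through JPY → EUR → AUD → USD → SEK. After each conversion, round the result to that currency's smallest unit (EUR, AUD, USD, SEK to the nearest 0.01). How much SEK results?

JPY 7,000 × 0.00953450 = EUR 66.74
EUR 66.74 × 1.62095 = AUD 108.18
AUD 108.18 ÷ 1.57376 = USD 68.74
USD 68.74 ÷ 0.0991888 = SEK 693.02

SEK 693.02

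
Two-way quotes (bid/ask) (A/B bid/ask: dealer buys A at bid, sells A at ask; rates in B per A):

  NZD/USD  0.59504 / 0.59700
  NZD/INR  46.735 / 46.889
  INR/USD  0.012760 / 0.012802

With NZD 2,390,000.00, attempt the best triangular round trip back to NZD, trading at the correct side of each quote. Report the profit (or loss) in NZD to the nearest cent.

Best loop NZD → INR → USD → NZD:
NZD 2,390,000.00 × 46.735 (sell NZD at bid) = INR 111,696,650.00
INR 111,696,650.00 × 0.012760 (sell INR at bid) = USD 1,425,249.25
USD 1,425,249.25 ÷ 0.59700 (buy NZD at ask) = NZD 2,387,352.18

Net result: NZD -2,647.82 (no profitable arbitrage after spreads)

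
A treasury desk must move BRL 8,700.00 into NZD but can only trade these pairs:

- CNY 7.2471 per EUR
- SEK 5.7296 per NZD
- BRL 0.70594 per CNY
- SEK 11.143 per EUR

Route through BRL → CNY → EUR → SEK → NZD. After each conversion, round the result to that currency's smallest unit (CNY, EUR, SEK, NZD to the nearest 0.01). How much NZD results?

NZD 3,307.23

BRL 8,700.00 ÷ 0.70594 = CNY 12,323.99
CNY 12,323.99 ÷ 7.2471 = EUR 1,700.54
EUR 1,700.54 × 11.143 = SEK 18,949.12
SEK 18,949.12 ÷ 5.7296 = NZD 3,307.23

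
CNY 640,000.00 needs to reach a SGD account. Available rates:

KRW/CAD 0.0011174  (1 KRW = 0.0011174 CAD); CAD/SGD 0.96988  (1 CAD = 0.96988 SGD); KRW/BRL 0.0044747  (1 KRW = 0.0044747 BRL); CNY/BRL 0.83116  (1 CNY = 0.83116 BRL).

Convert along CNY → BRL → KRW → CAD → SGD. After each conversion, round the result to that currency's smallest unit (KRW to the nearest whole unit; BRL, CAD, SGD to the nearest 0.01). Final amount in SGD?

SGD 128,833.07

CNY 640,000.00 × 0.83116 = BRL 531,942.40
BRL 531,942.40 ÷ 0.0044747 = KRW 118,877,780
KRW 118,877,780 × 0.0011174 = CAD 132,834.03
CAD 132,834.03 × 0.96988 = SGD 128,833.07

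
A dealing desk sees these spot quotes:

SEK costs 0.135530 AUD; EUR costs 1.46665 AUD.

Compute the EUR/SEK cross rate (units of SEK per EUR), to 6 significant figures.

1 EUR × 1.46665 = 1.46665 AUD
1.46665 AUD ÷ 0.135530 = 10.8216 SEK

EUR/SEK = 10.8216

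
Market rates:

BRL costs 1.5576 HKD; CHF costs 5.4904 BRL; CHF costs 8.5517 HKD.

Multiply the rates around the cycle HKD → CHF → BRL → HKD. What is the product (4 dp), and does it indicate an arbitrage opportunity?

Around HKD → CHF → BRL → HKD: 1 ÷ 8.5517 × 5.4904 × 1.5576 = 1.000017
Product ≈ 1 (deviation 0.002%, within rounding noise).

1.0000 (no arbitrage)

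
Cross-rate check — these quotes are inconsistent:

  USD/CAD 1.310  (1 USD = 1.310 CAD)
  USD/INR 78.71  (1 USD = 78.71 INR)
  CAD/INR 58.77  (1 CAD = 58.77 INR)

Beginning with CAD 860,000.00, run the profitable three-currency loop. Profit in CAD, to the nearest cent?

Profit: CAD 19,227.73

Profitable loop is CAD → USD → INR → CAD:
CAD 860,000.00 ÷ 1.310 = USD 656,488.55
USD 656,488.55 × 78.71 = INR 51,672,213.74
INR 51,672,213.74 ÷ 58.77 = CAD 879,227.73
Profit = CAD 879,227.73 − CAD 860,000.00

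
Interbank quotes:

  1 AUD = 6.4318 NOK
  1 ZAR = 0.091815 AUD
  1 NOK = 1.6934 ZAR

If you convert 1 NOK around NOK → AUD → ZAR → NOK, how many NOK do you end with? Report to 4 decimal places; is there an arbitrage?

1.0000 (no arbitrage)

Around NOK → AUD → ZAR → NOK: 1 ÷ 6.4318 ÷ 0.091815 ÷ 1.6934 = 0.999987
Product ≈ 1 (deviation 0.001%, within rounding noise).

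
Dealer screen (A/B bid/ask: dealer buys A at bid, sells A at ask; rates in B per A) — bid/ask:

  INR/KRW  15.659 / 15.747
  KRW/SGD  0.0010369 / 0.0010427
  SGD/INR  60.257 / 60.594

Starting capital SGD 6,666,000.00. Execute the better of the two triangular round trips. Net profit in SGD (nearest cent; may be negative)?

Best loop SGD → KRW → INR → SGD:
SGD 6,666,000.00 ÷ 0.0010427 (buy KRW at ask) = KRW 6,393,018,126
KRW 6,393,018,126 ÷ 15.747 (buy INR at ask) = INR 405,983,242.90
INR 405,983,242.90 ÷ 60.594 (buy SGD at ask) = SGD 6,700,056.82

Net profit: SGD 34,056.82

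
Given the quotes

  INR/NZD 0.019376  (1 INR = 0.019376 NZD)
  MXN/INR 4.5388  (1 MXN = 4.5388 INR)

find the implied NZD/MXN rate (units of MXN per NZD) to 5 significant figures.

NZD/MXN = 11.371

1 NZD ÷ 0.019376 = 51.6102 INR
51.6102 INR ÷ 4.5388 = 11.3709 MXN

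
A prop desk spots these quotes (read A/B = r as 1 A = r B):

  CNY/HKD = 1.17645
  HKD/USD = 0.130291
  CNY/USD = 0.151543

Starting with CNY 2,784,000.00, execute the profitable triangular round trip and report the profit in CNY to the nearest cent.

Profit: CNY 31,926.03

Profitable loop is CNY → HKD → USD → CNY:
CNY 2,784,000.00 × 1.17645 = HKD 3,275,236.80
HKD 3,275,236.80 × 0.130291 = USD 426,733.88
USD 426,733.88 ÷ 0.151543 = CNY 2,815,926.03
Profit = CNY 2,815,926.03 − CNY 2,784,000.00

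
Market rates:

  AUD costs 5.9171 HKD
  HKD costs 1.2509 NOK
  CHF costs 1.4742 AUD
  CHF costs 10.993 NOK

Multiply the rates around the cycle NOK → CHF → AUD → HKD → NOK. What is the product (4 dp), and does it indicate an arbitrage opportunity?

Around NOK → CHF → AUD → HKD → NOK: 1 ÷ 10.993 × 1.4742 × 5.9171 × 1.2509 = 0.992594
Product < 1; profitable direction is NOK → HKD → AUD → CHF → NOK.

0.9926 (arbitrage exists)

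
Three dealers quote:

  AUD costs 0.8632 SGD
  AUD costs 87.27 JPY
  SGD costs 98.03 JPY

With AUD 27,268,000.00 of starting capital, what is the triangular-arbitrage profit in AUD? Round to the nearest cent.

Profit: AUD 854,105.10

Profitable loop is AUD → JPY → SGD → AUD:
AUD 27,268,000.00 × 87.27 = JPY 2,379,678,360
JPY 2,379,678,360 ÷ 98.03 = SGD 24,275,001.12
SGD 24,275,001.12 ÷ 0.8632 = AUD 28,122,105.10
Profit = AUD 28,122,105.10 − AUD 27,268,000.00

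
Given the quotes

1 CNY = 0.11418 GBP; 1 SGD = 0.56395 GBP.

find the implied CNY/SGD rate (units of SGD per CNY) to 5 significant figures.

1 CNY × 0.11418 = 0.11418 GBP
0.11418 GBP ÷ 0.56395 = 0.202465 SGD

CNY/SGD = 0.20246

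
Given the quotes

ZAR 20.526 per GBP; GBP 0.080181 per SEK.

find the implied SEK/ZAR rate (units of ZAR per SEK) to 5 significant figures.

SEK/ZAR = 1.6458

1 SEK × 0.080181 = 0.080181 GBP
0.080181 GBP × 20.526 = 1.6458 ZAR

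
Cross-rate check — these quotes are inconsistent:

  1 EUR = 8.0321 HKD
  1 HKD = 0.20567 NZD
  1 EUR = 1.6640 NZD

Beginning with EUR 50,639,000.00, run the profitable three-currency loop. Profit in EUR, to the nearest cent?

Profit: EUR 369,010.86

Profitable loop is EUR → NZD → HKD → EUR:
EUR 50,639,000.00 × 1.6640 = NZD 84,263,296.00
NZD 84,263,296.00 ÷ 0.20567 = HKD 409,701,444.06
HKD 409,701,444.06 ÷ 8.0321 = EUR 51,008,010.86
Profit = EUR 51,008,010.86 − EUR 50,639,000.00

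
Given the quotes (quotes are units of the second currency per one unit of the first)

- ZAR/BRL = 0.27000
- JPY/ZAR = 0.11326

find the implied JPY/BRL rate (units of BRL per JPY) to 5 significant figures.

1 JPY × 0.11326 = 0.11326 ZAR
0.11326 ZAR × 0.27000 = 0.0305802 BRL

JPY/BRL = 0.030580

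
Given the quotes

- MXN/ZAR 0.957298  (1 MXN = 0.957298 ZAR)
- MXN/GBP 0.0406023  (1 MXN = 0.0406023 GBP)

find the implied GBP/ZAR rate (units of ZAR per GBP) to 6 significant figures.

GBP/ZAR = 23.5774

1 GBP ÷ 0.0406023 = 24.6291 MXN
24.6291 MXN × 0.957298 = 23.5774 ZAR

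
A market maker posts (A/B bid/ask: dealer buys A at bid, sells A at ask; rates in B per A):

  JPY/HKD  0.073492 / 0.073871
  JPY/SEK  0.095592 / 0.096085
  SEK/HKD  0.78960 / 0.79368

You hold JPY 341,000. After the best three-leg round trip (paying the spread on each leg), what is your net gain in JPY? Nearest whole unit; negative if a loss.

Best loop JPY → SEK → HKD → JPY:
JPY 341,000 × 0.095592 (sell JPY at bid) = SEK 32,596.87
SEK 32,596.87 × 0.78960 (sell SEK at bid) = HKD 25,738.49
HKD 25,738.49 ÷ 0.073871 (buy JPY at ask) = JPY 348,425

Net profit: JPY 7,425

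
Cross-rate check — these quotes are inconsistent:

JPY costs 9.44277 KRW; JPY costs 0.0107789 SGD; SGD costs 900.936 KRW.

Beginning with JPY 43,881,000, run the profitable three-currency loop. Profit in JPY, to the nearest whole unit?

Profit: JPY 1,246,938

Profitable loop is JPY → SGD → KRW → JPY:
JPY 43,881,000 × 0.0107789 = SGD 472,988.91
SGD 472,988.91 × 900.936 = KRW 426,132,737
KRW 426,132,737 ÷ 9.44277 = JPY 45,127,938
Profit = JPY 45,127,938 − JPY 43,881,000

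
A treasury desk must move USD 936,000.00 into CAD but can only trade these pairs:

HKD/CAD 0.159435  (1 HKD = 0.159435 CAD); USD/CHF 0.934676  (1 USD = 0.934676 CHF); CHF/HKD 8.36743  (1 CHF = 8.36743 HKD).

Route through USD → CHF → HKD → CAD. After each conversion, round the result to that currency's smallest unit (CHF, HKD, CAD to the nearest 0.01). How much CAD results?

CAD 1,167,112.43

USD 936,000.00 × 0.934676 = CHF 874,856.74
CHF 874,856.74 × 8.36743 = HKD 7,320,302.53
HKD 7,320,302.53 × 0.159435 = CAD 1,167,112.43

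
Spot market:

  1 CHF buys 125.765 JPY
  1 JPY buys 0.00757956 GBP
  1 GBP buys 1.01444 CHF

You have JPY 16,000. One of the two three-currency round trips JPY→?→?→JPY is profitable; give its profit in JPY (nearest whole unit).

Profit: JPY 546

Profitable loop is JPY → CHF → GBP → JPY:
JPY 16,000 ÷ 125.765 = CHF 127.22
CHF 127.22 ÷ 1.01444 = GBP 125.41
GBP 125.41 ÷ 0.00757956 = JPY 16,546
Profit = JPY 16,546 − JPY 16,000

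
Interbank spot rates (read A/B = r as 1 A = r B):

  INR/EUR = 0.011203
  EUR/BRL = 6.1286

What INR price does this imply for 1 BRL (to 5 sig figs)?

BRL/INR = 14.565

1 BRL ÷ 6.1286 = 0.163169 EUR
0.163169 EUR ÷ 0.011203 = 14.5648 INR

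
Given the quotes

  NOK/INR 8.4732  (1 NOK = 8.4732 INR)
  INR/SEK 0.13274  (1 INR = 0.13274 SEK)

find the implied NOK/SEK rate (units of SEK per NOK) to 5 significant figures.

NOK/SEK = 1.1247

1 NOK × 8.4732 = 8.4732 INR
8.4732 INR × 0.13274 = 1.12473 SEK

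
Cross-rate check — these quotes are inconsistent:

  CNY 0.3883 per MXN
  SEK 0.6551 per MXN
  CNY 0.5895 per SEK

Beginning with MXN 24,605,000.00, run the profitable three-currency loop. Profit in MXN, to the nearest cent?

Profitable loop is MXN → CNY → SEK → MXN:
MXN 24,605,000.00 × 0.3883 = CNY 9,554,121.50
CNY 9,554,121.50 ÷ 0.5895 = SEK 16,207,161.15
SEK 16,207,161.15 ÷ 0.6551 = MXN 24,739,980.39
Profit = MXN 24,739,980.39 − MXN 24,605,000.00

Profit: MXN 134,980.39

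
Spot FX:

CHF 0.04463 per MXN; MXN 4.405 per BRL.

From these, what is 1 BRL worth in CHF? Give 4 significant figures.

1 BRL × 4.405 = 4.405 MXN
4.405 MXN × 0.04463 = 0.196595 CHF

BRL/CHF = 0.1966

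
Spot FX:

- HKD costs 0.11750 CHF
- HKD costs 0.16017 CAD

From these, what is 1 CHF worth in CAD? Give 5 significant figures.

CHF/CAD = 1.3631

1 CHF ÷ 0.11750 = 8.51064 HKD
8.51064 HKD × 0.16017 = 1.36315 CAD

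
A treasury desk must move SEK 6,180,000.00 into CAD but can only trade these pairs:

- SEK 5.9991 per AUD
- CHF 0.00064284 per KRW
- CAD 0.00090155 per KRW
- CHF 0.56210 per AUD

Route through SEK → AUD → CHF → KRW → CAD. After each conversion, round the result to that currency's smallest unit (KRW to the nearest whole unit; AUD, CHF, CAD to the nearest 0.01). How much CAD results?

CAD 812,087.61

SEK 6,180,000.00 ÷ 5.9991 = AUD 1,030,154.52
AUD 1,030,154.52 × 0.56210 = CHF 579,049.86
CHF 579,049.86 ÷ 0.00064284 = KRW 900,768,247
KRW 900,768,247 × 0.00090155 = CAD 812,087.61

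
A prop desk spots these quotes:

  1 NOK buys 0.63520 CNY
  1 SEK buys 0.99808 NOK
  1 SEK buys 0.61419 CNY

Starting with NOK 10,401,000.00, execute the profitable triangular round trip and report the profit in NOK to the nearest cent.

Profitable loop is NOK → CNY → SEK → NOK:
NOK 10,401,000.00 × 0.63520 = CNY 6,606,715.20
CNY 6,606,715.20 ÷ 0.61419 = SEK 10,756,793.83
SEK 10,756,793.83 × 0.99808 = NOK 10,736,140.78
Profit = NOK 10,736,140.78 − NOK 10,401,000.00

Profit: NOK 335,140.78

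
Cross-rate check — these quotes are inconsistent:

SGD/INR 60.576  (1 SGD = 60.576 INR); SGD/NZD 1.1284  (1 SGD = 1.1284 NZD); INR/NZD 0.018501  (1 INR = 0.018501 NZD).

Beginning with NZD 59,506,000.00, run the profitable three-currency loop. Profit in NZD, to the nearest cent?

Profit: NZD 407,962.05

Profitable loop is NZD → INR → SGD → NZD:
NZD 59,506,000.00 ÷ 0.018501 = INR 3,216,366,682.88
INR 3,216,366,682.88 ÷ 60.576 = SGD 53,096,386.08
SGD 53,096,386.08 × 1.1284 = NZD 59,913,962.05
Profit = NZD 59,913,962.05 − NZD 59,506,000.00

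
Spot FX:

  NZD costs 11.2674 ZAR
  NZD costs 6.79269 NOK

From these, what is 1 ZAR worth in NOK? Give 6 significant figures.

ZAR/NOK = 0.602862

1 ZAR ÷ 11.2674 = 0.0887516 NZD
0.0887516 NZD × 6.79269 = 0.602862 NOK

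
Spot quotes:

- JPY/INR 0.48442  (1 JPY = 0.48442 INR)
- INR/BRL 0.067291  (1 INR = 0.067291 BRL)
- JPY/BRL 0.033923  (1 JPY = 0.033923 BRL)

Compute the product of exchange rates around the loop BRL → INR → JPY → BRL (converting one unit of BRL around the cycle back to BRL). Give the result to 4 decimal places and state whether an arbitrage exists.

Around BRL → INR → JPY → BRL: 1 ÷ 0.067291 ÷ 0.48442 × 0.033923 = 1.040675
Product > 1; profitable direction is BRL → INR → JPY → BRL.

1.0407 (arbitrage exists)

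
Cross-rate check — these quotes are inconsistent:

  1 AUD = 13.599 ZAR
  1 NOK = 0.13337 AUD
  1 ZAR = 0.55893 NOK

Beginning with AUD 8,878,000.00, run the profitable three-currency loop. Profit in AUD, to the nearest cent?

Profitable loop is AUD → ZAR → NOK → AUD:
AUD 8,878,000.00 × 13.599 = ZAR 120,731,922.00
ZAR 120,731,922.00 × 0.55893 = NOK 67,480,693.16
NOK 67,480,693.16 × 0.13337 = AUD 8,999,900.05
Profit = AUD 8,999,900.05 − AUD 8,878,000.00

Profit: AUD 121,900.05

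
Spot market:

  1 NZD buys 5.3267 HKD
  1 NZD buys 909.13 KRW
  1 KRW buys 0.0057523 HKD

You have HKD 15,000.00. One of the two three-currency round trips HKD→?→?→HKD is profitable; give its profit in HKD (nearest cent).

Profit: HKD 278.54

Profitable loop is HKD → KRW → NZD → HKD:
HKD 15,000.00 ÷ 0.0057523 = KRW 2,607,653
KRW 2,607,653 ÷ 909.13 = NZD 2,868.29
NZD 2,868.29 × 5.3267 = HKD 15,278.54
Profit = HKD 15,278.54 − HKD 15,000.00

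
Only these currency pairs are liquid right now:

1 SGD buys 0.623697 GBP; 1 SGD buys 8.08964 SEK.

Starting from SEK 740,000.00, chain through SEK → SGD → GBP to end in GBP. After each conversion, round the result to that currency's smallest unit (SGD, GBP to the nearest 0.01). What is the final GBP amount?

GBP 57,052.70

SEK 740,000.00 ÷ 8.08964 = SGD 91,475.02
SGD 91,475.02 × 0.623697 = GBP 57,052.70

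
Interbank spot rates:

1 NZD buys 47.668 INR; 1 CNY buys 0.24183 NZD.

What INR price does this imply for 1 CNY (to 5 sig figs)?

1 CNY × 0.24183 = 0.24183 NZD
0.24183 NZD × 47.668 = 11.5276 INR

CNY/INR = 11.528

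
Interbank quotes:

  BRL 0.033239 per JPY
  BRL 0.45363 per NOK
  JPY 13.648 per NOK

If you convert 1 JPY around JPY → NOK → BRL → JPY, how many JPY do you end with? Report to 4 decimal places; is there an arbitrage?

1.0000 (no arbitrage)

Around JPY → NOK → BRL → JPY: 1 ÷ 13.648 × 0.45363 ÷ 0.033239 = 0.999965
Product ≈ 1 (deviation 0.003%, within rounding noise).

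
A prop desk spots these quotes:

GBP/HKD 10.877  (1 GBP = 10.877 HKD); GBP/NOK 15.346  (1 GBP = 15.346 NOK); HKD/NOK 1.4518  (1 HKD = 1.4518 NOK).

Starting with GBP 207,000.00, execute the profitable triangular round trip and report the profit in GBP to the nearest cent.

Profit: GBP 6,005.62

Profitable loop is GBP → HKD → NOK → GBP:
GBP 207,000.00 × 10.877 = HKD 2,251,539.00
HKD 2,251,539.00 × 1.4518 = NOK 3,268,784.32
NOK 3,268,784.32 ÷ 15.346 = GBP 213,005.62
Profit = GBP 213,005.62 − GBP 207,000.00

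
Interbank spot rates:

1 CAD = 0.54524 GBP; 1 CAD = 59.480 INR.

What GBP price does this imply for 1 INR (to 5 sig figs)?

1 INR ÷ 59.480 = 0.0168124 CAD
0.0168124 CAD × 0.54524 = 0.00916678 GBP

INR/GBP = 0.0091668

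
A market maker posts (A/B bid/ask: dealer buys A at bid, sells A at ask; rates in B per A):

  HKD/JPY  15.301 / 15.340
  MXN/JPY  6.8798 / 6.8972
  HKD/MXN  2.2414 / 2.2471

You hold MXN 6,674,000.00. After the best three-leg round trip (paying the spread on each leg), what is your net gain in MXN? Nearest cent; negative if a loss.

Best loop MXN → JPY → HKD → MXN:
MXN 6,674,000.00 × 6.8798 (sell MXN at bid) = JPY 45,915,785
JPY 45,915,785 ÷ 15.340 (buy HKD at ask) = HKD 2,993,206.34
HKD 2,993,206.34 × 2.2414 (sell HKD at bid) = MXN 6,708,972.68

Net profit: MXN 34,972.68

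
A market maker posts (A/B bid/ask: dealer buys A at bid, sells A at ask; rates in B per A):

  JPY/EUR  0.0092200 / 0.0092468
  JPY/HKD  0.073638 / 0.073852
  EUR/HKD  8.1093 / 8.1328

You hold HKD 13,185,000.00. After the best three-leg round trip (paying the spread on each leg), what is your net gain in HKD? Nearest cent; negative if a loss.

Net profit: HKD 163,490.64

Best loop HKD → JPY → EUR → HKD:
HKD 13,185,000.00 ÷ 0.073852 (buy JPY at ask) = JPY 178,532,741
JPY 178,532,741 × 0.0092200 (sell JPY at bid) = EUR 1,646,071.87
EUR 1,646,071.87 × 8.1093 (sell EUR at bid) = HKD 13,348,490.64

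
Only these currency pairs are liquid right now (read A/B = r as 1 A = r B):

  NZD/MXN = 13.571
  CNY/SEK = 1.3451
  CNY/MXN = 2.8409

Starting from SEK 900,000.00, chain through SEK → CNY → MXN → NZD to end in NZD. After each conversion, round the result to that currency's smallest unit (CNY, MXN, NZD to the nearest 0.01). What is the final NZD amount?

NZD 140,065.78

SEK 900,000.00 ÷ 1.3451 = CNY 669,095.23
CNY 669,095.23 × 2.8409 = MXN 1,900,832.64
MXN 1,900,832.64 ÷ 13.571 = NZD 140,065.78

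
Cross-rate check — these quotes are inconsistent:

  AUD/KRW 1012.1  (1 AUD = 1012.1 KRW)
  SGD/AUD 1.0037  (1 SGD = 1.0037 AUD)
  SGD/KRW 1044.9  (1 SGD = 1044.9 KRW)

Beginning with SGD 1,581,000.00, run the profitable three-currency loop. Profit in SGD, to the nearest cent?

Profitable loop is SGD → KRW → AUD → SGD:
SGD 1,581,000.00 × 1044.9 = KRW 1,651,986,900
KRW 1,651,986,900 ÷ 1012.1 = AUD 1,632,236.83
AUD 1,632,236.83 ÷ 1.0037 = SGD 1,626,219.82
Profit = SGD 1,626,219.82 − SGD 1,581,000.00

Profit: SGD 45,219.82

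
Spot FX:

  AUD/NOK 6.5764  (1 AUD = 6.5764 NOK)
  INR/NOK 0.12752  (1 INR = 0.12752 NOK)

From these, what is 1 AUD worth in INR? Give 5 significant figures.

1 AUD × 6.5764 = 6.5764 NOK
6.5764 NOK ÷ 0.12752 = 51.5715 INR

AUD/INR = 51.572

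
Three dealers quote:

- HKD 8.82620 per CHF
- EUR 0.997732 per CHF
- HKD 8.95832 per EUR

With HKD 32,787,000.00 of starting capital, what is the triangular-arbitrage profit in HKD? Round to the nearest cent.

Profitable loop is HKD → CHF → EUR → HKD:
HKD 32,787,000.00 ÷ 8.82620 = CHF 3,714,735.67
CHF 3,714,735.67 × 0.997732 = EUR 3,706,310.65
EUR 3,706,310.65 × 8.95832 = HKD 33,202,316.85
Profit = HKD 33,202,316.85 − HKD 32,787,000.00

Profit: HKD 415,316.85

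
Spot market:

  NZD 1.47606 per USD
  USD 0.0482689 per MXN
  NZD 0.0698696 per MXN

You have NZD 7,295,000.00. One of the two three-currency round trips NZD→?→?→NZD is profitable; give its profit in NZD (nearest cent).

Profit: NZD 143,895.41

Profitable loop is NZD → MXN → USD → NZD:
NZD 7,295,000.00 ÷ 0.0698696 = MXN 104,408,784.36
MXN 104,408,784.36 × 0.0482689 = USD 5,039,697.17
USD 5,039,697.17 × 1.47606 = NZD 7,438,895.41
Profit = NZD 7,438,895.41 − NZD 7,295,000.00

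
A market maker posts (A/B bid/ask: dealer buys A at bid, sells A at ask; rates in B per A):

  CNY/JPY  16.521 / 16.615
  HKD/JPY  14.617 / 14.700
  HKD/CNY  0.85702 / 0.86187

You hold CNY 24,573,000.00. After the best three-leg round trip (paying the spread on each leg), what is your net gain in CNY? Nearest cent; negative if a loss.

Best loop CNY → HKD → JPY → CNY:
CNY 24,573,000.00 ÷ 0.86187 (buy HKD at ask) = HKD 28,511,260.40
HKD 28,511,260.40 × 14.617 (sell HKD at bid) = JPY 416,749,093
JPY 416,749,093 ÷ 16.615 (buy CNY at ask) = CNY 25,082,701.97

Net profit: CNY 509,701.97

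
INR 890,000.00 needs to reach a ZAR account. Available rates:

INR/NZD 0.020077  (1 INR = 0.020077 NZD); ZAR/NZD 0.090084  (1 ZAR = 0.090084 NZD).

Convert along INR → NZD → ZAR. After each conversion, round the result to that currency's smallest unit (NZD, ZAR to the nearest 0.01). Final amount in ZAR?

INR 890,000.00 × 0.020077 = NZD 17,868.53
NZD 17,868.53 ÷ 0.090084 = ZAR 198,354.09

ZAR 198,354.09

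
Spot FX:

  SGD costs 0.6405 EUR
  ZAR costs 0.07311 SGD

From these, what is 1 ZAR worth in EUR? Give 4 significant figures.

ZAR/EUR = 0.04683

1 ZAR × 0.07311 = 0.07311 SGD
0.07311 SGD × 0.6405 = 0.046827 EUR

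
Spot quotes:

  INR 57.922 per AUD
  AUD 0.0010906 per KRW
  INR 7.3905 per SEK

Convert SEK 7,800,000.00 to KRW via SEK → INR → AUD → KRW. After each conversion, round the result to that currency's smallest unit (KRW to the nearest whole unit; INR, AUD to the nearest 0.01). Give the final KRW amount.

KRW 912,555,694

SEK 7,800,000.00 × 7.3905 = INR 57,645,900.00
INR 57,645,900.00 ÷ 57.922 = AUD 995,233.24
AUD 995,233.24 ÷ 0.0010906 = KRW 912,555,694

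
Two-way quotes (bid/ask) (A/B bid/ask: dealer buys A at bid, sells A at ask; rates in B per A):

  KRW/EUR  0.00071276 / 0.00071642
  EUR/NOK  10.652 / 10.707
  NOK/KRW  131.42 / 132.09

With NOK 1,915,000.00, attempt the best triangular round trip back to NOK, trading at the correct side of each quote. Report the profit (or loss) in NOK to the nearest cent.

Net result: NOK -4,246.26 (no profitable arbitrage after spreads)

Best loop NOK → KRW → EUR → NOK:
NOK 1,915,000.00 × 131.42 (sell NOK at bid) = KRW 251,669,300
KRW 251,669,300 × 0.00071276 (sell KRW at bid) = EUR 179,379.81
EUR 179,379.81 × 10.652 (sell EUR at bid) = NOK 1,910,753.74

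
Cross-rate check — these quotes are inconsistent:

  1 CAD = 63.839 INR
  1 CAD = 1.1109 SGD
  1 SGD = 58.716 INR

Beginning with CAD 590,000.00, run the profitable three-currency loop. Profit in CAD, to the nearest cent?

Profit: CAD 12,833.48

Profitable loop is CAD → SGD → INR → CAD:
CAD 590,000.00 × 1.1109 = SGD 655,431.00
SGD 655,431.00 × 58.716 = INR 38,484,286.60
INR 38,484,286.60 ÷ 63.839 = CAD 602,833.48
Profit = CAD 602,833.48 − CAD 590,000.00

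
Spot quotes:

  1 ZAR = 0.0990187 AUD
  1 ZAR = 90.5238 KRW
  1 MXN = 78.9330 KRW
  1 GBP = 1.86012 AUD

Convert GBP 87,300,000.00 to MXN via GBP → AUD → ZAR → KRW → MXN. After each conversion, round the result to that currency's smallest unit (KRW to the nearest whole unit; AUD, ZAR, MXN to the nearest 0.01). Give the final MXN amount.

GBP 87,300,000.00 × 1.86012 = AUD 162,388,476.00
AUD 162,388,476.00 ÷ 0.0990187 = ZAR 1,639,977,862.77
ZAR 1,639,977,862.77 × 90.5238 = KRW 148,457,028,054
KRW 148,457,028,054 ÷ 78.9330 = MXN 1,880,797,993.92

MXN 1,880,797,993.92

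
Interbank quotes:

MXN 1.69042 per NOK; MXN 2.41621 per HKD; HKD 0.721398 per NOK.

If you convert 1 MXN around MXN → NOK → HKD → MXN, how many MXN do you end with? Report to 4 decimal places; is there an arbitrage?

1.0311 (arbitrage exists)

Around MXN → NOK → HKD → MXN: 1 ÷ 1.69042 × 0.721398 × 2.41621 = 1.031134
Product > 1; profitable direction is MXN → NOK → HKD → MXN.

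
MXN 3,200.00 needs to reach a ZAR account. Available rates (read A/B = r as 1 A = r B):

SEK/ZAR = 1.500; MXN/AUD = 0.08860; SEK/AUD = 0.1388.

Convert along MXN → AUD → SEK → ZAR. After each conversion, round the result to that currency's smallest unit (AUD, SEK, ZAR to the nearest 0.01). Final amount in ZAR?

ZAR 3,063.98

MXN 3,200.00 × 0.08860 = AUD 283.52
AUD 283.52 ÷ 0.1388 = SEK 2,042.65
SEK 2,042.65 × 1.500 = ZAR 3,063.98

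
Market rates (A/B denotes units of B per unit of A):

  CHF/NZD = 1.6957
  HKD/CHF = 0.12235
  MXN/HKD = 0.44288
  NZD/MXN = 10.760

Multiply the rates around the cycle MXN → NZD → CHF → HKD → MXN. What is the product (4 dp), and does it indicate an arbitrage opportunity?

1.0115 (arbitrage exists)

Around MXN → NZD → CHF → HKD → MXN: 1 ÷ 10.760 ÷ 1.6957 ÷ 0.12235 ÷ 0.44288 = 1.011460
Product > 1; profitable direction is MXN → NZD → CHF → HKD → MXN.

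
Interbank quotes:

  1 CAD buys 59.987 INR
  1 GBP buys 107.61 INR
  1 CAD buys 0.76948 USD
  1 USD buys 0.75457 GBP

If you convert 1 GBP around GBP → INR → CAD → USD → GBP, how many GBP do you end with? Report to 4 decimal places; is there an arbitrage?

1.0416 (arbitrage exists)

Around GBP → INR → CAD → USD → GBP: 1 × 107.61 ÷ 59.987 × 0.76948 × 0.75457 = 1.041579
Product > 1; profitable direction is GBP → INR → CAD → USD → GBP.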